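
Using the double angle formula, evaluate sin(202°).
sin(202°) = 2 sin 101° cos 101° = -0.3746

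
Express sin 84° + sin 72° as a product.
sin 84° + sin 72° = 2 sin(78°) cos(6°)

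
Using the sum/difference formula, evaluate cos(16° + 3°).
cos(16° + 3°) = cos 16° cos 3° - sin 16° sin 3° = 0.9455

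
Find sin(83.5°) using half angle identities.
sin(83.5°) = √((1 - cos 167°)/2) = 0.9936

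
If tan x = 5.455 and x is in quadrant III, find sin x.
sin x = -0.9836 (using tan²x + 1 = sec²x)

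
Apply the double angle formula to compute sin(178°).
sin(178°) = 2 sin 89° cos 89° = 0.0349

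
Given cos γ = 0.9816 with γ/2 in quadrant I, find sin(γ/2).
sin(γ/2) = ±√((1 - cos γ)/2); positive since γ/2 ∈ QI, so sin(γ/2) = 0.09592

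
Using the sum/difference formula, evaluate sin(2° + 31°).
sin(2° + 31°) = sin 2° cos 31° + cos 2° sin 31° = 0.5446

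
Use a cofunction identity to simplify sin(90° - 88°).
sin(90° - 88°) = cos(88°)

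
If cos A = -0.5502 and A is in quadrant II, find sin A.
sin A = 0.835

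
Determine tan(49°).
tan(49°) = 1.15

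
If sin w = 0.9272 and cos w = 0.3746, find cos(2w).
cos(2w) = cos²w - sin²w = -0.7194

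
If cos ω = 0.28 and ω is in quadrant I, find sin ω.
sin ω = 0.96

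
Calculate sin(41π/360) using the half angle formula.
sin(41π/360) = √((1 - cos 41π/180)/2) = 0.3502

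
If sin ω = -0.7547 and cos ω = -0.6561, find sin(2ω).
sin(2ω) = 2 sin ω cos ω = 0.9903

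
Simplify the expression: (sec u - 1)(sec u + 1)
(sec u - 1)(sec u + 1) = tan²u (using Diff. of squares)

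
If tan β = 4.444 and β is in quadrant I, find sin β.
sin β = 0.9756 (using tan²β + 1 = sec²β)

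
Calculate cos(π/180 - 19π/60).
cos(π/180 - 19π/60) = cos π/180 cos 19π/60 + sin π/180 sin 19π/60 = 0.5592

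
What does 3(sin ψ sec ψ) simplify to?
3(sin ψ sec ψ) = 3(tan ψ) (using Reciprocal + quotient)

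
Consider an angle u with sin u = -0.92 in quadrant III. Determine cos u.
cos u = ±√(1 - sin²u) = -0.3919 (negative in QIII)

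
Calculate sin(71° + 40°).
sin(71° + 40°) = sin 71° cos 40° + cos 71° sin 40° = 0.9336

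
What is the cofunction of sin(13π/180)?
sin(13π/180) = cos(π/2 - 13π/180) = cos(77π/180)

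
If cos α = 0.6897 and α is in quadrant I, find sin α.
sin α = 0.7241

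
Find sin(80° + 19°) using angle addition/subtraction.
sin(80° + 19°) = sin 80° cos 19° + cos 80° sin 19° = 0.9877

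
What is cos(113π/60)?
cos(113π/60) = 0.9336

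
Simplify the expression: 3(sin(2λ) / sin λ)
3(sin(2λ) / sin λ) = 3(2 cos λ) (using Double angle)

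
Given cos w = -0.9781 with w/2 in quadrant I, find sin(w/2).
sin(w/2) = ±√((1 - cos w)/2); positive since w/2 ∈ QI, so sin(w/2) = 0.9945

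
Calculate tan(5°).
tan(5°) = 0.08749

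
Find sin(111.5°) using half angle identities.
sin(111.5°) = √((1 - cos 223°)/2) = 0.9304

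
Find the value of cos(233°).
cos(233°) = -0.6018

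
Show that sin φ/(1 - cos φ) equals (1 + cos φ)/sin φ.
LHS = sin φ(1 + cos φ) / ((1 - cos φ)(1 + cos φ)) = sin φ(1 + cos φ) / (1 - cos²φ) = sin φ(1 + cos φ) / sin²φ = (1 + cos φ)/sin φ = RHS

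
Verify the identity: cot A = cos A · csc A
RHS = cos A · (1/sin A) = cos A/sin A = cot A = LHS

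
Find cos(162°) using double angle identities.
cos(162°) = cos²81° - sin²81° = -0.9511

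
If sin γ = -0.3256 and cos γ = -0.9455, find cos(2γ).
cos(2γ) = cos²γ - sin²γ = 0.788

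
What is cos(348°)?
cos(348°) = 0.9781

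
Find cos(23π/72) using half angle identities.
cos(23π/72) = √((1 + cos 23π/36)/2) = 0.5373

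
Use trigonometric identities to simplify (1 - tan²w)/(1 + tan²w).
(1 - tan²w)/(1 + tan²w) = cos(2w) (using Double angle)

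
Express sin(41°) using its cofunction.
sin(41°) = cos(90° - 41°) = cos(49°)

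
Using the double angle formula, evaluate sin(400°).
sin(400°) = 2 sin 200° cos 200° = 0.6428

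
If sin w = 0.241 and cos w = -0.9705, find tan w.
tan w = sin w / cos w = -0.2483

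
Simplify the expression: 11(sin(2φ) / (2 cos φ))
11(sin(2φ) / (2 cos φ)) = 11(sin φ) (using Double angle)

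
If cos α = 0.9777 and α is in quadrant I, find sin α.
sin α = 0.21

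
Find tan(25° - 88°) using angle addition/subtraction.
tan(25° - 88°) = (tan 25° - tan 88°)/(1 + tan 25° tan 88°) = -1.963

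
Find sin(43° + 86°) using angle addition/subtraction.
sin(43° + 86°) = sin 43° cos 86° + cos 43° sin 86° = 0.7771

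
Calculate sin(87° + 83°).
sin(87° + 83°) = sin 87° cos 83° + cos 87° sin 83° = 0.1736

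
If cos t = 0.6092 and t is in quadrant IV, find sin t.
sin t = -0.793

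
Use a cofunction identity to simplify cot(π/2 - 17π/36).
cot(π/2 - 17π/36) = tan(17π/36)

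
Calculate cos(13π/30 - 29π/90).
cos(13π/30 - 29π/90) = cos 13π/30 cos 29π/90 + sin 13π/30 sin 29π/90 = 0.9397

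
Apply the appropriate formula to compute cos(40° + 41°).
cos(40° + 41°) = cos 40° cos 41° - sin 40° sin 41° = 0.1564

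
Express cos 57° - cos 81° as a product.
cos 57° - cos 81° = -2 sin(69°) sin(-12°)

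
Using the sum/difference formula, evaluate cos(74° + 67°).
cos(74° + 67°) = cos 74° cos 67° - sin 74° sin 67° = -0.7771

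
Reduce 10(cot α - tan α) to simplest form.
10(cot α - tan α) = 10(2 cot(2α)) (using Double angle)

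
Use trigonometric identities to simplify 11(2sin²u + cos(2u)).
11(2sin²u + cos(2u)) = 11 (using Double angle)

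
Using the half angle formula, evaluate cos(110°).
cos(110°) = -√((1 + cos 220°)/2) = -0.342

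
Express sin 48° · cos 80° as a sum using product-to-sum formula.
sin 48° cos 80° = (1/2)[sin(48°+80°) + sin(48°-80°)]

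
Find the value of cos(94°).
cos(94°) = -0.06976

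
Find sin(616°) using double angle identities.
sin(616°) = 2 sin 308° cos 308° = -0.9703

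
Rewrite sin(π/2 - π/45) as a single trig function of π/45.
sin(π/2 - π/45) = cos(π/45)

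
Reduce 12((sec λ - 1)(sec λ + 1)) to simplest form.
12((sec λ - 1)(sec λ + 1)) = 12(tan²λ) (using Diff. of squares)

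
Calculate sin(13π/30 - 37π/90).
sin(13π/30 - 37π/90) = sin 13π/30 cos 37π/90 - cos 13π/30 sin 37π/90 = 0.06976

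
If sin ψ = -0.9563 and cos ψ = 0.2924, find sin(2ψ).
sin(2ψ) = 2 sin ψ cos ψ = -0.5592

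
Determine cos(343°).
cos(343°) = 0.9563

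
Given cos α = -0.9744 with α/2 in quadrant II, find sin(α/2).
sin(α/2) = ±√((1 - cos α)/2); positive since α/2 ∈ QII, so sin(α/2) = 0.9936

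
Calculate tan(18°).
tan(18°) = 0.3249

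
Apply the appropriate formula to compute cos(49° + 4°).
cos(49° + 4°) = cos 49° cos 4° - sin 49° sin 4° = 0.6018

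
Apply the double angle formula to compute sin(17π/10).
sin(17π/10) = 2 sin 17π/20 cos 17π/20 = -0.809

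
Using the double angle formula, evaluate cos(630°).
cos(630°) = cos²315° - sin²315° = 0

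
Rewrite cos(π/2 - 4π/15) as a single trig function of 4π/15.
cos(π/2 - 4π/15) = sin(4π/15)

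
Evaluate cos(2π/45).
cos(2π/45) = 0.9903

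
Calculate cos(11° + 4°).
cos(11° + 4°) = cos 11° cos 4° - sin 11° sin 4° = (√6+√2)/4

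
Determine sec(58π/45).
sec(58π/45) = -1.624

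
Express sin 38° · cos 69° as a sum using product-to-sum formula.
sin 38° cos 69° = (1/2)[sin(38°+69°) + sin(38°-69°)]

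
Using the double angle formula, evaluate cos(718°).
cos(718°) = 1 - 2sin²359° = 0.9994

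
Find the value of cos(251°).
cos(251°) = -0.3256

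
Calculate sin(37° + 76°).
sin(37° + 76°) = sin 37° cos 76° + cos 37° sin 76° = 0.9205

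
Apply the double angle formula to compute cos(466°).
cos(466°) = cos²233° - sin²233° = -0.2756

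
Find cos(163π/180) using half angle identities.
cos(163π/180) = -√((1 + cos 163π/90)/2) = -0.9563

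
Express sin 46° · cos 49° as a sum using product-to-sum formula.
sin 46° cos 49° = (1/2)[sin(46°+49°) + sin(46°-49°)]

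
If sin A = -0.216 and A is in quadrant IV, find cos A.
cos A = 0.9764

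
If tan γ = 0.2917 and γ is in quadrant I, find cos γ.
cos γ = 0.96 (using tan²γ + 1 = sec²γ)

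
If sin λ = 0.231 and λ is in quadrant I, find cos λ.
cos λ = 0.973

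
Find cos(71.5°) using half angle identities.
cos(71.5°) = √((1 + cos 143°)/2) = 0.3173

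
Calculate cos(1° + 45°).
cos(1° + 45°) = cos 1° cos 45° - sin 1° sin 45° = 0.6947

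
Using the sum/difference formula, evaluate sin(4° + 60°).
sin(4° + 60°) = sin 4° cos 60° + cos 4° sin 60° = 0.8988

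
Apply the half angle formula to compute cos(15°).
cos(15°) = √((1 + cos 30°)/2) = (√6+√2)/4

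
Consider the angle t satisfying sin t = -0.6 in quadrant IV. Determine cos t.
cos t = √(1 - sin²t) = 0.8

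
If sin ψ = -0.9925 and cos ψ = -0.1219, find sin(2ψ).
sin(2ψ) = 2 sin ψ cos ψ = 0.242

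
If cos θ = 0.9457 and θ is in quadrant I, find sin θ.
sin θ = 0.325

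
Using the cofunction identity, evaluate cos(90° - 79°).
cos(90° - 79°) = sin(79°) = 0.9816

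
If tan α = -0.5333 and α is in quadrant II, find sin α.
sin α = 0.4706 (using tan²α + 1 = sec²α)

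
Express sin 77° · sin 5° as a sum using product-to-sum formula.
sin 77° sin 5° = (1/2)[cos(77°-5°) - cos(77°+5°)]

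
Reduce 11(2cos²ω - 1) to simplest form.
11(2cos²ω - 1) = 11(cos(2ω)) (using Double angle)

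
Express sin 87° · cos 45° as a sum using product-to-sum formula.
sin 87° cos 45° = (1/2)[sin(87°+45°) + sin(87°-45°)]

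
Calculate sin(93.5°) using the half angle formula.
sin(93.5°) = √((1 - cos 187°)/2) = 0.9981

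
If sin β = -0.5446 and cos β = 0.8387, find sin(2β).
sin(2β) = 2 sin β cos β = -0.9135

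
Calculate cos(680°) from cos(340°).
cos(680°) = cos²340° - sin²340° = 0.766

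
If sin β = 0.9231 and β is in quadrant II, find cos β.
cos β = -0.3846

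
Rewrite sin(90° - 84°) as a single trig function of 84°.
sin(90° - 84°) = cos(84°)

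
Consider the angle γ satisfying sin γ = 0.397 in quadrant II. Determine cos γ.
cos γ = ±√(1 - sin²γ) = -0.9178 (negative in QII)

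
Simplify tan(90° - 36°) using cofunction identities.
tan(90° - 36°) = cot(36°)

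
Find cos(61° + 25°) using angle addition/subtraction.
cos(61° + 25°) = cos 61° cos 25° - sin 61° sin 25° = 0.06976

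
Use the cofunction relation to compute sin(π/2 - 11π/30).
sin(π/2 - 11π/30) = cos(11π/30) = 0.4067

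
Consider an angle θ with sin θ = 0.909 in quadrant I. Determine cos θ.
cos θ = √(1 - sin²θ) = 0.4168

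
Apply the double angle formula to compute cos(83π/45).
cos(83π/45) = cos²83π/90 - sin²83π/90 = 0.8829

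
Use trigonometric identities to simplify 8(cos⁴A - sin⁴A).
8(cos⁴A - sin⁴A) = 8(cos(2A)) (using Factoring + double angle)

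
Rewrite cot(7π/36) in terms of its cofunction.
cot(7π/36) = tan(π/2 - 7π/36) = tan(11π/36)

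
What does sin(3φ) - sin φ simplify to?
sin(3φ) - sin φ = 2 cos(2φ) sin φ (using Sum-to-product)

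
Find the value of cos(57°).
cos(57°) = 0.5446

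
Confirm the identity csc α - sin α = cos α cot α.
LHS = 1/sin α - sin α = (1 - sin²α)/sin α = cos²α/sin α = cos α · (cos α/sin α) = cos α cot α = RHS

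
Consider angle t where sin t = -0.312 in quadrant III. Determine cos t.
cos t = ±√(1 - sin²t) = -0.9501 (negative in QIII)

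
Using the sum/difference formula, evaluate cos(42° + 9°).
cos(42° + 9°) = cos 42° cos 9° - sin 42° sin 9° = 0.6293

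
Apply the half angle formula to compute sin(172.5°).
sin(172.5°) = √((1 - cos 345°)/2) = 0.1305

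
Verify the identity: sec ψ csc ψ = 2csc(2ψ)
RHS = 2/sin(2ψ) = 2/(2 sin ψ cos ψ) = 1/(sin ψ cos ψ) = (1/cos ψ)(1/sin ψ) = sec ψ csc ψ = LHS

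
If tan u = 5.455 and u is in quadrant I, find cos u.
cos u = 0.1803 (using tan²u + 1 = sec²u)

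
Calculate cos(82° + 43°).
cos(82° + 43°) = cos 82° cos 43° - sin 82° sin 43° = -0.5736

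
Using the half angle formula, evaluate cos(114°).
cos(114°) = -√((1 + cos 228°)/2) = -0.4067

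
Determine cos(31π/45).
cos(31π/45) = -0.5592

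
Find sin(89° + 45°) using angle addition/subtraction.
sin(89° + 45°) = sin 89° cos 45° + cos 89° sin 45° = 0.7193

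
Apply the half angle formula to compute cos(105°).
cos(105°) = -√((1 + cos 210°)/2) = -(√6-√2)/4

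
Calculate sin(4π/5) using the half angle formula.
sin(4π/5) = √((1 - cos 8π/5)/2) = 0.5878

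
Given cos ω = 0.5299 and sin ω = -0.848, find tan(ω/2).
tan(ω/2) = sin ω / (1 + cos ω) = -0.5543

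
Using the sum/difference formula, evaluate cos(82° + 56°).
cos(82° + 56°) = cos 82° cos 56° - sin 82° sin 56° = -0.7431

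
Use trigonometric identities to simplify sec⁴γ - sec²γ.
sec⁴γ - sec²γ = tan⁴γ + tan²γ (using Pythagorean)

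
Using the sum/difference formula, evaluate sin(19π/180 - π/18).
sin(19π/180 - π/18) = sin 19π/180 cos π/18 - cos 19π/180 sin π/18 = 0.1564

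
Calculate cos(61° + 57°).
cos(61° + 57°) = cos 61° cos 57° - sin 61° sin 57° = -0.4695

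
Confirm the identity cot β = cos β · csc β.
RHS = cos β · (1/sin β) = cos β/sin β = cot β = LHS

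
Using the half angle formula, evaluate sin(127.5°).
sin(127.5°) = √((1 - cos 255°)/2) = 0.7934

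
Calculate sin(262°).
sin(262°) = -0.9903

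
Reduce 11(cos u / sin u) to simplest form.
11(cos u / sin u) = 11(cot u) (using Quotient identity)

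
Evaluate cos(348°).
cos(348°) = 0.9781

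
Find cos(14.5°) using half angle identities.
cos(14.5°) = √((1 + cos 29°)/2) = 0.9681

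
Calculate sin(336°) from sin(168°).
sin(336°) = 2 sin 168° cos 168° = -0.4067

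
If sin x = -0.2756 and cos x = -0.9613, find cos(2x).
cos(2x) = cos²x - sin²x = 0.8481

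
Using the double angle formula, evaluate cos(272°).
cos(272°) = cos²136° - sin²136° = 0.0349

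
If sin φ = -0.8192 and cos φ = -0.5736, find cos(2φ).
cos(2φ) = cos²φ - sin²φ = -0.3421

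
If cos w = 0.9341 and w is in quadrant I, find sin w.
sin w = 0.357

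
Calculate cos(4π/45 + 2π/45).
cos(4π/45 + 2π/45) = cos 4π/45 cos 2π/45 - sin 4π/45 sin 2π/45 = 0.9135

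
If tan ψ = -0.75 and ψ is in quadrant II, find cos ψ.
cos ψ = -0.8 (using tan²ψ + 1 = sec²ψ)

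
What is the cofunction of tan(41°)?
tan(41°) = cot(90° - 41°) = cot(49°)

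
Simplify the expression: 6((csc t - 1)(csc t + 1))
6((csc t - 1)(csc t + 1)) = 6(cot²t) (using Diff. of squares)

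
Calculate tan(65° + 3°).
tan(65° + 3°) = (tan 65° + tan 3°)/(1 - tan 65° tan 3°) = 2.475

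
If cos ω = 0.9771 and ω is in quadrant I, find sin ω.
sin ω = 0.2128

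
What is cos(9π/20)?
cos(9π/20) = 0.1564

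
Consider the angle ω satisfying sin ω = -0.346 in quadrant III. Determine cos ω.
cos ω = ±√(1 - sin²ω) = -0.9382 (negative in QIII)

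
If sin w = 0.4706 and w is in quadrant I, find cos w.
cos w = 0.8823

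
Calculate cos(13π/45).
cos(13π/45) = 0.6157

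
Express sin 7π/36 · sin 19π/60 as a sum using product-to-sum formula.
sin 7π/36 sin 19π/60 = (1/2)[cos(7π/36-19π/60) - cos(7π/36+19π/60)]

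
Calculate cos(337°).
cos(337°) = 0.9205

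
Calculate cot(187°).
cot(187°) = 8.144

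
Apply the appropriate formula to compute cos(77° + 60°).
cos(77° + 60°) = cos 77° cos 60° - sin 77° sin 60° = -0.7314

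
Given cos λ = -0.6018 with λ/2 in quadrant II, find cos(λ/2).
cos(λ/2) = ±√((1 + cos λ)/2); negative since λ/2 ∈ QII, so cos(λ/2) = -0.4462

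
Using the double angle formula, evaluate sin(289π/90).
sin(289π/90) = 2 sin 289π/180 cos 289π/180 = -0.6157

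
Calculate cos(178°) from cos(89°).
cos(178°) = cos²89° - sin²89° = -0.9994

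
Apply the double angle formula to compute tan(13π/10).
tan(13π/10) = 2 tan 13π/20 / (1 - tan²13π/20) = 1.376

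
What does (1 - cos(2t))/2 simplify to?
(1 - cos(2t))/2 = sin²t (using Power reduction)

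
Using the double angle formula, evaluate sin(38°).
sin(38°) = 2 sin 19° cos 19° = 0.6157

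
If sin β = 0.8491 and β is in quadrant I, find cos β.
cos β = 0.5282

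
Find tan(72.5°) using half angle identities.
tan(72.5°) = sin 145° / (1 + cos 145°) = 3.172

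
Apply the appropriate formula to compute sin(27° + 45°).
sin(27° + 45°) = sin 27° cos 45° + cos 27° sin 45° = 0.9511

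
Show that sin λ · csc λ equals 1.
LHS = sin λ · (1/sin λ) = 1 = RHS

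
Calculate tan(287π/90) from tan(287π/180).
tan(287π/90) = 2 tan 287π/180 / (1 - tan²287π/180) = 0.6745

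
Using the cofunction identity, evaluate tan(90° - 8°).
tan(90° - 8°) = cot(8°) = 7.115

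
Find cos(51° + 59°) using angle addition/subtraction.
cos(51° + 59°) = cos 51° cos 59° - sin 51° sin 59° = -0.342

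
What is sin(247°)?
sin(247°) = -0.9205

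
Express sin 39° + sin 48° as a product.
sin 39° + sin 48° = 2 sin(43.5°) cos(-4.5°)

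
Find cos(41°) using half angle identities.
cos(41°) = √((1 + cos 82°)/2) = 0.7547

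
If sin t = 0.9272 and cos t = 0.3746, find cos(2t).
cos(2t) = cos²t - sin²t = -0.7194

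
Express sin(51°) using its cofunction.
sin(51°) = cos(90° - 51°) = cos(39°)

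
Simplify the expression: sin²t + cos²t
sin²t + cos²t = 1 (using Pythagorean identity)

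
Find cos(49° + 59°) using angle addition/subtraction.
cos(49° + 59°) = cos 49° cos 59° - sin 49° sin 59° = -0.309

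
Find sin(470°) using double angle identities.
sin(470°) = 2 sin 235° cos 235° = 0.9397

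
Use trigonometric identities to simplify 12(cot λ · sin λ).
12(cot λ · sin λ) = 12(cos λ) (using Quotient identity)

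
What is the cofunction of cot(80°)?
cot(80°) = tan(90° - 80°) = tan(10°)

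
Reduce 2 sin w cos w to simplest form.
2 sin w cos w = sin(2w) (using Double angle)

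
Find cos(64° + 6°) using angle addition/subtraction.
cos(64° + 6°) = cos 64° cos 6° - sin 64° sin 6° = 0.342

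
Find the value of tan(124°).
tan(124°) = -1.483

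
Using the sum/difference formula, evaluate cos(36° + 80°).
cos(36° + 80°) = cos 36° cos 80° - sin 36° sin 80° = -0.4384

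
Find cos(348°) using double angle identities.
cos(348°) = cos²174° - sin²174° = 0.9781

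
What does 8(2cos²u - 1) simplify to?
8(2cos²u - 1) = 8(cos(2u)) (using Double angle)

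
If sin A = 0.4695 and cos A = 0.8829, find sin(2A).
sin(2A) = 2 sin A cos A = 0.829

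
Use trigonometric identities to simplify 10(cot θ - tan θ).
10(cot θ - tan θ) = 10(2 cot(2θ)) (using Double angle)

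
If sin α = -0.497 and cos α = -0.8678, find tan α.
tan α = sin α / cos α = 0.5727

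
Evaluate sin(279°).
sin(279°) = -0.9877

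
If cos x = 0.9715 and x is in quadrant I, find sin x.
sin x = 0.237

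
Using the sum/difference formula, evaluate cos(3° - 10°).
cos(3° - 10°) = cos 3° cos 10° + sin 3° sin 10° = 0.9925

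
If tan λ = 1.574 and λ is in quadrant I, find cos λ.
cos λ = 0.5363 (using tan²λ + 1 = sec²λ)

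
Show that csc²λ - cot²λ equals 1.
LHS = 1/sin²λ - cos²λ/sin²λ = (1 - cos²λ)/sin²λ = sin²λ/sin²λ = 1 = RHS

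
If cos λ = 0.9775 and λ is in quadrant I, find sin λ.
sin λ = 0.2109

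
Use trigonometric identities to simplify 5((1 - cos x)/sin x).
5((1 - cos x)/sin x) = 5(tan(x/2)) (using Half angle)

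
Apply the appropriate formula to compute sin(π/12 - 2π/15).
sin(π/12 - 2π/15) = sin π/12 cos 2π/15 - cos π/12 sin 2π/15 = -0.1564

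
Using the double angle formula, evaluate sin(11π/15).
sin(11π/15) = 2 sin 11π/30 cos 11π/30 = 0.7431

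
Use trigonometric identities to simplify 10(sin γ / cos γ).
10(sin γ / cos γ) = 10(tan γ) (using Quotient identity)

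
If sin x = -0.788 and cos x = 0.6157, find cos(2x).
cos(2x) = cos²x - sin²x = -0.2419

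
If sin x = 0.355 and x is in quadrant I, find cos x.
cos x = 0.9349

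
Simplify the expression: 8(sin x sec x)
8(sin x sec x) = 8(tan x) (using Reciprocal + quotient)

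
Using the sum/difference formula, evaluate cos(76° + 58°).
cos(76° + 58°) = cos 76° cos 58° - sin 76° sin 58° = -0.6947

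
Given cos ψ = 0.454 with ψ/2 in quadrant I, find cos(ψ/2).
cos(ψ/2) = ±√((1 + cos ψ)/2); positive since ψ/2 ∈ QI, so cos(ψ/2) = 0.8526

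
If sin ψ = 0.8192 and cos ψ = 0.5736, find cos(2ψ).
cos(2ψ) = cos²ψ - sin²ψ = -0.3421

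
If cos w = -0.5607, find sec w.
sec w = 1/cos w = -1.783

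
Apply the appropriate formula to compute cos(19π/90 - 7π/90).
cos(19π/90 - 7π/90) = cos 19π/90 cos 7π/90 + sin 19π/90 sin 7π/90 = 0.9135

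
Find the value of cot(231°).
cot(231°) = 0.8098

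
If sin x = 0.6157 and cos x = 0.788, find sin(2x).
sin(2x) = 2 sin x cos x = 0.9703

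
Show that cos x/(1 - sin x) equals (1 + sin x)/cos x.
RHS = (1 + sin x)(1 - sin x) / (cos x(1 - sin x)) = (1 - sin²x) / (cos x(1 - sin x)) = cos²x / (cos x(1 - sin x)) = cos x/(1 - sin x) = LHS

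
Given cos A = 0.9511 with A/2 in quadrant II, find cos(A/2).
cos(A/2) = ±√((1 + cos A)/2); negative since A/2 ∈ QII, so cos(A/2) = -0.9877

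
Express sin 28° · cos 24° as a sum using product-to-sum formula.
sin 28° cos 24° = (1/2)[sin(28°+24°) + sin(28°-24°)]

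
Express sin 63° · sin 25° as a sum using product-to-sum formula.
sin 63° sin 25° = (1/2)[cos(63°-25°) - cos(63°+25°)]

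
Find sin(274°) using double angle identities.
sin(274°) = 2 sin 137° cos 137° = -0.9976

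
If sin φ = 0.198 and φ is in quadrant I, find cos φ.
cos φ = 0.9802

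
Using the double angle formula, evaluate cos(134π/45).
cos(134π/45) = cos²67π/45 - sin²67π/45 = -0.9976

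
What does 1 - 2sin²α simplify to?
1 - 2sin²α = cos(2α) (using Double angle)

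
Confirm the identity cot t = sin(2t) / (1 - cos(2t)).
RHS = 2 sin t cos t / (2sin²t) = cos t/sin t = cot t = LHS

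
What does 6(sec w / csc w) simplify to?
6(sec w / csc w) = 6(tan w) (using Reciprocal identities)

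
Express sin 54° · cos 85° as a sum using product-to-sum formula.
sin 54° cos 85° = (1/2)[sin(54°+85°) + sin(54°-85°)]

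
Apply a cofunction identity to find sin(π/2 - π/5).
sin(π/2 - π/5) = cos(π/5) = 0.809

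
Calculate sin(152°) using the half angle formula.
sin(152°) = √((1 - cos 304°)/2) = 0.4695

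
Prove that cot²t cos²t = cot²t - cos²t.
RHS = cos²t/sin²t - cos²t = cos²t(1/sin²t - 1) = cos²t · (1 - sin²t)/sin²t = cos²t · cos²t/sin²t = cos²t · cot²t = LHS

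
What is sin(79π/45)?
sin(79π/45) = -0.6947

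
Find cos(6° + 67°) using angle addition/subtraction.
cos(6° + 67°) = cos 6° cos 67° - sin 6° sin 67° = 0.2924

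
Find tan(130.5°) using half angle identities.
tan(130.5°) = sin 261° / (1 + cos 261°) = -1.171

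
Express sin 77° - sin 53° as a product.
sin 77° - sin 53° = 2 cos(65°) sin(12°)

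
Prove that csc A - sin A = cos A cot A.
LHS = 1/sin A - sin A = (1 - sin²A)/sin A = cos²A/sin A = cos A · (cos A/sin A) = cos A cot A = RHS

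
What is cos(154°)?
cos(154°) = -0.8988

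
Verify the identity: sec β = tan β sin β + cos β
RHS = sin²β/cos β + cos β = (sin²β + cos²β)/cos β = 1/cos β = sec β = LHS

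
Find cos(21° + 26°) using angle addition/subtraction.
cos(21° + 26°) = cos 21° cos 26° - sin 21° sin 26° = 0.682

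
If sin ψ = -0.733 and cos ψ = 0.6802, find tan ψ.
tan ψ = sin ψ / cos ψ = -1.078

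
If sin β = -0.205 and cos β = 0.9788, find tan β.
tan β = sin β / cos β = -0.2094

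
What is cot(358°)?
cot(358°) = -28.64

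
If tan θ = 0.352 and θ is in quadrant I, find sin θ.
sin θ = 0.332 (using tan²θ + 1 = sec²θ)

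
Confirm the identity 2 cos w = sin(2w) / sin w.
RHS = 2 sin w cos w / sin w = 2 cos w = LHS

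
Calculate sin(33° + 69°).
sin(33° + 69°) = sin 33° cos 69° + cos 33° sin 69° = 0.9781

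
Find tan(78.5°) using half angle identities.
tan(78.5°) = sin 157° / (1 + cos 157°) = 4.915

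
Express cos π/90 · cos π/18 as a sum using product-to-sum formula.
cos π/90 cos π/18 = (1/2)[cos(π/90-π/18) + cos(π/90+π/18)]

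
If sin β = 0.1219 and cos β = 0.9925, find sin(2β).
sin(2β) = 2 sin β cos β = 0.242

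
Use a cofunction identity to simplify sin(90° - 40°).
sin(90° - 40°) = cos(40°)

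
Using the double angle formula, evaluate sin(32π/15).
sin(32π/15) = 2 sin 16π/15 cos 16π/15 = 0.4067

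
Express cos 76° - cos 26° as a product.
cos 76° - cos 26° = -2 sin(51°) sin(25°)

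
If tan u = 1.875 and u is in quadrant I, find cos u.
cos u = 0.4706 (using tan²u + 1 = sec²u)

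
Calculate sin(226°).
sin(226°) = -0.7193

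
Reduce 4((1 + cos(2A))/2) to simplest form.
4((1 + cos(2A))/2) = 4(cos²A) (using Power reduction)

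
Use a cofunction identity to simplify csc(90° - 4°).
csc(90° - 4°) = sec(4°)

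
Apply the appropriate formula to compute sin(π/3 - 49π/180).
sin(π/3 - 49π/180) = sin π/3 cos 49π/180 - cos π/3 sin 49π/180 = 0.1908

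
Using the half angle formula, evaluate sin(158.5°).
sin(158.5°) = √((1 - cos 317°)/2) = 0.3665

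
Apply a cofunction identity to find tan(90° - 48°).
tan(90° - 48°) = cot(48°) = 0.9004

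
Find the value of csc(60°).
csc(60°) = 2√3/3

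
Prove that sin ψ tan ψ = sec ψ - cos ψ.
RHS = 1/cos ψ - cos ψ = (1 - cos²ψ)/cos ψ = sin²ψ/cos ψ = sin ψ · (sin ψ/cos ψ) = sin ψ tan ψ = LHS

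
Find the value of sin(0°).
sin(0°) = 0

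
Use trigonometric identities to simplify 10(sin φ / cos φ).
10(sin φ / cos φ) = 10(tan φ) (using Quotient identity)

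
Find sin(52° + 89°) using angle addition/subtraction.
sin(52° + 89°) = sin 52° cos 89° + cos 52° sin 89° = 0.6293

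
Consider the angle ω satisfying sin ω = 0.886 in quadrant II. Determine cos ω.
cos ω = ±√(1 - sin²ω) = -0.4637 (negative in QII)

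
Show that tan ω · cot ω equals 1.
LHS = (sin ω/cos ω) · (cos ω/sin ω) = 1 = RHS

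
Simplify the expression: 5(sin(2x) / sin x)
5(sin(2x) / sin x) = 5(2 cos x) (using Double angle)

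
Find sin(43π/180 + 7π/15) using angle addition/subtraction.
sin(43π/180 + 7π/15) = sin 43π/180 cos 7π/15 + cos 43π/180 sin 7π/15 = 0.7986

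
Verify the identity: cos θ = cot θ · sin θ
RHS = (cos θ/sin θ) · sin θ = cos θ = LHS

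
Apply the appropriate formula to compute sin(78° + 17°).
sin(78° + 17°) = sin 78° cos 17° + cos 78° sin 17° = 0.9962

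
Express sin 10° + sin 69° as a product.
sin 10° + sin 69° = 2 sin(39.5°) cos(-29.5°)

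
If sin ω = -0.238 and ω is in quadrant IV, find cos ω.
cos ω = 0.9713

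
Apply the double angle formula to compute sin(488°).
sin(488°) = 2 sin 244° cos 244° = 0.788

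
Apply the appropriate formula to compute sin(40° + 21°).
sin(40° + 21°) = sin 40° cos 21° + cos 40° sin 21° = 0.8746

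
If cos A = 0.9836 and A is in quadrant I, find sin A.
sin A = 0.1804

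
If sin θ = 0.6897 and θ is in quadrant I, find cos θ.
cos θ = 0.7241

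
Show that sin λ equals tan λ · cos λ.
RHS = (sin λ/cos λ) · cos λ = sin λ = LHS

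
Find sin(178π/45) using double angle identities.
sin(178π/45) = 2 sin 89π/45 cos 89π/45 = -0.1392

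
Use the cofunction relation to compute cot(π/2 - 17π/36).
cot(π/2 - 17π/36) = tan(17π/36) = 11.43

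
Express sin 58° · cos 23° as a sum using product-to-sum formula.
sin 58° cos 23° = (1/2)[sin(58°+23°) + sin(58°-23°)]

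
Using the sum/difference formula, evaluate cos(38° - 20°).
cos(38° - 20°) = cos 38° cos 20° + sin 38° sin 20° = 0.9511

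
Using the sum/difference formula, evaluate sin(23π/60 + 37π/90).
sin(23π/60 + 37π/90) = sin 23π/60 cos 37π/90 + cos 23π/60 sin 37π/90 = 0.6018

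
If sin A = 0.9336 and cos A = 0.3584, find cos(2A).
cos(2A) = cos²A - sin²A = -0.7432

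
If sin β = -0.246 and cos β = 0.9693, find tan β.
tan β = sin β / cos β = -0.2538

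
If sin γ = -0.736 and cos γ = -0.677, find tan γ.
tan γ = sin γ / cos γ = 1.087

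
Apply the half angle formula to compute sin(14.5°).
sin(14.5°) = √((1 - cos 29°)/2) = 0.2504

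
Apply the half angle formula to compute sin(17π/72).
sin(17π/72) = √((1 - cos 17π/36)/2) = 0.6756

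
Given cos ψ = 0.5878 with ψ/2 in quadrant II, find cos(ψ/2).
cos(ψ/2) = ±√((1 + cos ψ)/2); negative since ψ/2 ∈ QII, so cos(ψ/2) = -0.891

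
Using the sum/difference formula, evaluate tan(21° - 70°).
tan(21° - 70°) = (tan 21° - tan 70°)/(1 + tan 21° tan 70°) = -1.15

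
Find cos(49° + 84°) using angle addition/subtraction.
cos(49° + 84°) = cos 49° cos 84° - sin 49° sin 84° = -0.682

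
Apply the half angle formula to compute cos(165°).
cos(165°) = -√((1 + cos 330°)/2) = -(√6+√2)/4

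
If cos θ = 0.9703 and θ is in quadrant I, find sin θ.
sin θ = 0.2419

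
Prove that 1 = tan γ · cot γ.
RHS = (sin γ/cos γ) · (cos γ/sin γ) = 1 = LHS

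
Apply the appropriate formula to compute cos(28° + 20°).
cos(28° + 20°) = cos 28° cos 20° - sin 28° sin 20° = 0.6691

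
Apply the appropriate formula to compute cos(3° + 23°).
cos(3° + 23°) = cos 3° cos 23° - sin 3° sin 23° = 0.8988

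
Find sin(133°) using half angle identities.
sin(133°) = √((1 - cos 266°)/2) = 0.7314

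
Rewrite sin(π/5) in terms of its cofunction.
sin(π/5) = cos(π/2 - π/5) = cos(3π/10)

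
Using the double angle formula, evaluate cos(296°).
cos(296°) = cos²148° - sin²148° = 0.4384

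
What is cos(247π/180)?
cos(247π/180) = -0.3907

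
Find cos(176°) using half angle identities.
cos(176°) = -√((1 + cos 352°)/2) = -0.9976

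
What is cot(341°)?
cot(341°) = -2.904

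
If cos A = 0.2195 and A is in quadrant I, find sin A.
sin A = 0.9756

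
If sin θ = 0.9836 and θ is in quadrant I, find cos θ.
cos θ = 0.1804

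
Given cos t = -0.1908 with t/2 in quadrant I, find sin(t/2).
sin(t/2) = ±√((1 - cos t)/2); positive since t/2 ∈ QI, so sin(t/2) = 0.7716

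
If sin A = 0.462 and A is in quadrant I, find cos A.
cos A = 0.8869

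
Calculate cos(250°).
cos(250°) = -0.342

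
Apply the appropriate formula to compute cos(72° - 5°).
cos(72° - 5°) = cos 72° cos 5° + sin 72° sin 5° = 0.3907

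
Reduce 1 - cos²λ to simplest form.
1 - cos²λ = sin²λ (using Pythagorean identity)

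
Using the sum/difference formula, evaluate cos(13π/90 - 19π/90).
cos(13π/90 - 19π/90) = cos 13π/90 cos 19π/90 + sin 13π/90 sin 19π/90 = 0.9781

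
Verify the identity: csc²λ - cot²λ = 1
LHS = 1/sin²λ - cos²λ/sin²λ = (1 - cos²λ)/sin²λ = sin²λ/sin²λ = 1 = RHS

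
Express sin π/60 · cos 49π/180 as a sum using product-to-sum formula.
sin π/60 cos 49π/180 = (1/2)[sin(π/60+49π/180) + sin(π/60-49π/180)]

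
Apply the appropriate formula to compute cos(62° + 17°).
cos(62° + 17°) = cos 62° cos 17° - sin 62° sin 17° = 0.1908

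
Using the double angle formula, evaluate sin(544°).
sin(544°) = 2 sin 272° cos 272° = -0.06976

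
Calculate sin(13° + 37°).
sin(13° + 37°) = sin 13° cos 37° + cos 13° sin 37° = 0.766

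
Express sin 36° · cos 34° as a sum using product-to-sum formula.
sin 36° cos 34° = (1/2)[sin(36°+34°) + sin(36°-34°)]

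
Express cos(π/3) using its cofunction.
cos(π/3) = sin(π/2 - π/3) = sin(π/6)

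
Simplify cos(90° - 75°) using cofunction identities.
cos(90° - 75°) = sin(75°)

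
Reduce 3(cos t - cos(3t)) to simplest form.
3(cos t - cos(3t)) = 3(2 sin(2t) sin t) (using Sum-to-product)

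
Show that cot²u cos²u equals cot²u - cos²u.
RHS = cos²u/sin²u - cos²u = cos²u(1/sin²u - 1) = cos²u · (1 - sin²u)/sin²u = cos²u · cos²u/sin²u = cos²u · cot²u = LHS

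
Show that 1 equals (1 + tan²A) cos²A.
RHS = sec²A · cos²A = (1/cos²A) · cos²A = 1 = LHS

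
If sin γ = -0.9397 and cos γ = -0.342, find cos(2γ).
cos(2γ) = cos²γ - sin²γ = -0.7661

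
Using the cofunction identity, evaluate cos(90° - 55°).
cos(90° - 55°) = sin(55°) = 0.8192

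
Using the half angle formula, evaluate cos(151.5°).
cos(151.5°) = -√((1 + cos 303°)/2) = -0.8788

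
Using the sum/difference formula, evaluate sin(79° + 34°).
sin(79° + 34°) = sin 79° cos 34° + cos 79° sin 34° = 0.9205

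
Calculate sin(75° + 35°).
sin(75° + 35°) = sin 75° cos 35° + cos 75° sin 35° = 0.9397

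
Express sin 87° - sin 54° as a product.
sin 87° - sin 54° = 2 cos(70.5°) sin(16.5°)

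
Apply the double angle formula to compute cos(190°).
cos(190°) = 1 - 2sin²95° = -0.9848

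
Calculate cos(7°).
cos(7°) = 0.9925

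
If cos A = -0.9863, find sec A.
sec A = 1/cos A = -1.014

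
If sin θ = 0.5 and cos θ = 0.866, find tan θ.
tan θ = sin θ / cos θ = 0.5774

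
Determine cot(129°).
cot(129°) = -0.8098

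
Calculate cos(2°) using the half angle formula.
cos(2°) = √((1 + cos 4°)/2) = 0.9994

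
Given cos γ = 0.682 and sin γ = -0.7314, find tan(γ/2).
tan(γ/2) = sin γ / (1 + cos γ) = -0.4348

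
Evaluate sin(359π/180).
sin(359π/180) = -0.01745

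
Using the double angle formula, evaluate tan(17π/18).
tan(17π/18) = 2 tan 17π/36 / (1 - tan²17π/36) = -0.1763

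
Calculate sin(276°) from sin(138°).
sin(276°) = 2 sin 138° cos 138° = -0.9945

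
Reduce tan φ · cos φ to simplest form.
tan φ · cos φ = sin φ (using Quotient identity)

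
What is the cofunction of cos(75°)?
cos(75°) = sin(90° - 75°) = sin(15°)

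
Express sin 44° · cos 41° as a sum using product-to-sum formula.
sin 44° cos 41° = (1/2)[sin(44°+41°) + sin(44°-41°)]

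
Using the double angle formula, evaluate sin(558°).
sin(558°) = 2 sin 279° cos 279° = -0.309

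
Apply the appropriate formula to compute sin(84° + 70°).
sin(84° + 70°) = sin 84° cos 70° + cos 84° sin 70° = 0.4384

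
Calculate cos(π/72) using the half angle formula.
cos(π/72) = √((1 + cos π/36)/2) = 0.999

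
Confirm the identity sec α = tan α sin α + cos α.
RHS = sin²α/cos α + cos α = (sin²α + cos²α)/cos α = 1/cos α = sec α = LHS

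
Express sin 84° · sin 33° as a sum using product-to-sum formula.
sin 84° sin 33° = (1/2)[cos(84°-33°) - cos(84°+33°)]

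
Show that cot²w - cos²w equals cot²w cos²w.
LHS = cos²w/sin²w - cos²w = cos²w(1/sin²w - 1) = cos²w · (1 - sin²w)/sin²w = cos²w · cos²w/sin²w = cos²w · cot²w = RHS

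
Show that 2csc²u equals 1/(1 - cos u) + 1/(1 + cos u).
RHS = [(1 + cos u) + (1 - cos u)] / [(1 - cos u)(1 + cos u)] = 2/(1 - cos²u) = 2/sin²u = 2csc²u = LHS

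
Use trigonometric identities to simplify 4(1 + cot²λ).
4(1 + cot²λ) = 4(csc²λ) (using Pythagorean identity)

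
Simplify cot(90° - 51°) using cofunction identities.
cot(90° - 51°) = tan(51°)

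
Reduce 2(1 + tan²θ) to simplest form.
2(1 + tan²θ) = 2(sec²θ) (using Pythagorean identity)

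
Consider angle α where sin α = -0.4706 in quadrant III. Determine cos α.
cos α = ±√(1 - sin²α) = -0.8823 (negative in QIII)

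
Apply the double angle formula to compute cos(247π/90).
cos(247π/90) = cos²247π/180 - sin²247π/180 = -0.6947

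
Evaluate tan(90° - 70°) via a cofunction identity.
tan(90° - 70°) = cot(70°) = 0.364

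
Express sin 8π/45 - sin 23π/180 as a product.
sin 8π/45 - sin 23π/180 = 2 cos(11π/72) sin(π/40)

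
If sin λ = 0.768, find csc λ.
csc λ = 1/sin λ = 1.302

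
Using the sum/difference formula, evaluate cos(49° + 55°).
cos(49° + 55°) = cos 49° cos 55° - sin 49° sin 55° = -0.2419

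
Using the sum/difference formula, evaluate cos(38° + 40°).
cos(38° + 40°) = cos 38° cos 40° - sin 38° sin 40° = 0.2079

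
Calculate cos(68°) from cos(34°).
cos(68°) = cos²34° - sin²34° = 0.3746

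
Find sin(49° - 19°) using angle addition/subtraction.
sin(49° - 19°) = sin 49° cos 19° - cos 49° sin 19° = 1/2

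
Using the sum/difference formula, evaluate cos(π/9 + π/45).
cos(π/9 + π/45) = cos π/9 cos π/45 - sin π/9 sin π/45 = 0.9135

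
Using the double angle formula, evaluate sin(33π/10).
sin(33π/10) = 2 sin 33π/20 cos 33π/20 = -0.809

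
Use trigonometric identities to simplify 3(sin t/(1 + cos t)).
3(sin t/(1 + cos t)) = 3(tan(t/2)) (using Half angle)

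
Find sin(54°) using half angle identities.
sin(54°) = √((1 - cos 108°)/2) = 0.809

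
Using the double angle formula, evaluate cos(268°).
cos(268°) = cos²134° - sin²134° = -0.0349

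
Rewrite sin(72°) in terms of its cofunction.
sin(72°) = cos(90° - 72°) = cos(18°)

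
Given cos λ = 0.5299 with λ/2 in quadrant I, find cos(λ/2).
cos(λ/2) = ±√((1 + cos λ)/2); positive since λ/2 ∈ QI, so cos(λ/2) = 0.8746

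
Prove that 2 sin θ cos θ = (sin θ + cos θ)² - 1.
RHS = sin²θ + 2 sin θ cos θ + cos²θ - 1 = (sin²θ + cos²θ) + 2 sin θ cos θ - 1 = 1 + 2 sin θ cos θ - 1 = 2 sin θ cos θ = LHS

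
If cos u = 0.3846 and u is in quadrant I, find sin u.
sin u = 0.9231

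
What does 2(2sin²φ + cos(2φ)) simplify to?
2(2sin²φ + cos(2φ)) = 2 (using Double angle)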